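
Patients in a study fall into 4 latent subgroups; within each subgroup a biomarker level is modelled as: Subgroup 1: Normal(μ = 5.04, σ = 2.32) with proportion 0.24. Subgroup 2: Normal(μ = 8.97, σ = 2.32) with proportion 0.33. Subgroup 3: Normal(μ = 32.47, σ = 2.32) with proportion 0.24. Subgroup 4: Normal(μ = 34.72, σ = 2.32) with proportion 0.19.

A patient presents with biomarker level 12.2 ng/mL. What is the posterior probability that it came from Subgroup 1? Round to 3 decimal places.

The responsibility of component k is P(Z=k) f_k(x) divided by Σ_j P(Z=j) f_j(x).
Component likelihoods at x = 12.2 ng/mL:
  L_1 = (1/(2.32·√(2π)))·exp(−(12.2−5.04)²/(2·2.32²)) = 0.171958·exp(-4.76234) = 0.00146949
  L_2 = (1/(2.32·√(2π)))·exp(−(12.2−8.97)²/(2·2.32²)) = 0.171958·exp(-0.96917) = 0.0652406
  L_3 = (1/(2.32·√(2π)))·exp(−(12.2−32.47)²/(2·2.32²)) = 0.171958·exp(-38.16819) = 4.56235e-18
  L_4 = (1/(2.32·√(2π)))·exp(−(12.2−34.72)²/(2·2.32²)) = 0.171958·exp(-47.11192) = 5.95628e-22
Weight by the priors:
  P(Z=1)·L_1 = 0.24 × 0.00146949 = 0.000352677
  P(Z=2)·L_2 = 0.33 × 0.0652406 = 0.0215294
  P(Z=3)·L_3 = 0.24 × 4.56235e-18 = 1.09497e-18
  P(Z=4)·L_4 = 0.19 × 5.95628e-22 = 1.13169e-22
Sum: 0.000352677 + 0.0215294 + 1.09497e-18 + 1.13169e-22 = 0.0218821
So the posterior for Subgroup 1 is 0.000352677 / 0.0218821 ≈ 0.016.

0.016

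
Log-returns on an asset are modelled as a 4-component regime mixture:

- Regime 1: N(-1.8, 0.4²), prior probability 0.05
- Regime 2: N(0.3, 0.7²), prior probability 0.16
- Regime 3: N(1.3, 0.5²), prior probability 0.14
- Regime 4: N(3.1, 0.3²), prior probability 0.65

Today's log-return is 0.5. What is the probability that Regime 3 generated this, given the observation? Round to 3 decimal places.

0.262

Apply Bayes' rule: the posterior for each component is proportional to its prior times its likelihood at x.
Component likelihoods at x = 0.5:
  f_1 = (1/(0.4·√(2π)))·exp(−(0.5−-1.8)²/(2·0.4²)) = 0.997356·exp(-16.53125) = 6.59811e-08
  f_2 = (1/(0.7·√(2π)))·exp(−(0.5−0.3)²/(2·0.7²)) = 0.569918·exp(-0.04082) = 0.547124
  f_3 = (1/(0.5·√(2π)))·exp(−(0.5−1.3)²/(2·0.5²)) = 0.797885·exp(-1.28000) = 0.221842
  f_4 = (1/(0.3·√(2π)))·exp(−(0.5−3.1)²/(2·0.3²)) = 1.329808·exp(-37.55556) = 6.51056e-17
Multiply by the mixture weights:
  w_1·f_1 = 0.05 × 6.59811e-08 = 3.29905e-09
  w_2·f_2 = 0.16 × 0.547124 = 0.0875398
  w_3·f_3 = 0.14 × 0.221842 = 0.0310578
  w_4·f_4 = 0.65 × 6.51056e-17 = 4.23186e-17
Normaliser: 3.29905e-09 + 0.0875398 + 0.0310578 + 4.23186e-17 = 0.118598
So the posterior for Regime 3 is 0.0310578 / 0.118598 ≈ 0.262.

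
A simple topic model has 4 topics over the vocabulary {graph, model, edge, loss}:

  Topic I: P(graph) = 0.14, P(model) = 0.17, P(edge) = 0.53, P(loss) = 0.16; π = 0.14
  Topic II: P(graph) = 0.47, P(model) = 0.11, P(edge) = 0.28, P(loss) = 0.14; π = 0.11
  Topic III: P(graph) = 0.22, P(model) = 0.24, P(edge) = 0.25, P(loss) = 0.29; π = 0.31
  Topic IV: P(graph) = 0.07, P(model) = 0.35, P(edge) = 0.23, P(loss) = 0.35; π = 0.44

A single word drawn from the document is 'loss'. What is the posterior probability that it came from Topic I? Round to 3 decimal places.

The responsibility of component k is π_k f_k(x) divided by Σ_j π_j f_j(x).
Component likelihoods at x = 'loss':
  p_I = P(loss | comp) = 0.16
  p_II = P(loss | comp) = 0.14
  p_III = P(loss | comp) = 0.29
  p_IV = P(loss | comp) = 0.35
Weight by the priors:
  π_I·p_I = 0.14 × 0.16 = 0.0224
  π_II·p_II = 0.11 × 0.14 = 0.0154
  π_III·p_III = 0.31 × 0.29 = 0.0899
  π_IV·p_IV = 0.44 × 0.35 = 0.154
Denominator: 0.0224 + 0.0154 + 0.0899 + 0.154 = 0.2817
Responsibility of Topic I: 0.0224 / 0.2817 ≈ 0.080

0.080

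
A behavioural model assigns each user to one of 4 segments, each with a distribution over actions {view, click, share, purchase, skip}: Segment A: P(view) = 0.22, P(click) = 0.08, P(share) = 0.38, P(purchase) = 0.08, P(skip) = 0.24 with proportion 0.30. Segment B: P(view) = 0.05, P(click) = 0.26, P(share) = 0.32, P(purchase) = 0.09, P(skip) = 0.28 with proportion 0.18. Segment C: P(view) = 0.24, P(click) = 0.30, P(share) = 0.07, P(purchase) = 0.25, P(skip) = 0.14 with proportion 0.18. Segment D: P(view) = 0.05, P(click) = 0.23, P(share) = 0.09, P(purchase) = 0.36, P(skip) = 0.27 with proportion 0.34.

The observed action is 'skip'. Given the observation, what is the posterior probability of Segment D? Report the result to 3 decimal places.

Apply Bayes' rule: the posterior for each component is proportional to its prior times its likelihood at x.
Evaluate each component's likelihood at the observed value:
  p_A = P(skip | comp) = 0.24
  p_B = P(skip | comp) = 0.28
  p_C = P(skip | comp) = 0.14
  p_D = P(skip | comp) = 0.27
Unnormalised posteriors:
  π_A·p_A = 0.30 × 0.24 = 0.072
  π_B·p_B = 0.18 × 0.28 = 0.0504
  π_C·p_C = 0.18 × 0.14 = 0.0252
  π_D·p_D = 0.34 × 0.27 = 0.0918
Denominator: 0.072 + 0.0504 + 0.0252 + 0.0918 = 0.2394
So the posterior for Segment D is 0.0918 / 0.2394 ≈ 0.383.

0.383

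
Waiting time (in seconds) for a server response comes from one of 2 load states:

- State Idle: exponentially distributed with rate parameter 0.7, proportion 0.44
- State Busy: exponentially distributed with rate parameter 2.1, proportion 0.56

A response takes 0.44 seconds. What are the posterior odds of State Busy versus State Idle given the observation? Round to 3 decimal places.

Posterior odds = (π_i f_i(x)) / (π_j f_j(x)); the normalising sum cancels.
Evaluate each component's likelihood at the observed value:
  f_Idle = 0.514441
  f_Busy = 0.833549
0.466788 / 0.226354 ≈ 2.062

2.062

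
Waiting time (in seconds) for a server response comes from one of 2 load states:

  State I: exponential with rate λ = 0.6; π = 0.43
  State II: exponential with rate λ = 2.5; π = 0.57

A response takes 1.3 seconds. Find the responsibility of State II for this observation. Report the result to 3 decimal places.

0.318

The responsibility of component k is P(Z=k) f_k(x) divided by Σ_j P(Z=j) f_j(x).
Component likelihoods at x = 1.3 seconds:
  p_I = 0.6·e^(−0.6·1.3) = 0.6·e^(−0.7800) = 0.275044
  p_II = 2.5·e^(−2.5·1.3) = 2.5·e^(−3.2500) = 0.0969355
Multiply by the mixture weights:
  P(Z=I)·p_I = 0.43 × 0.275044 = 0.118269
  P(Z=II)·p_II = 0.57 × 0.0969355 = 0.0552532
Evidence: 0.118269 + 0.0552532 = 0.173522
So the posterior for State II is 0.0552532 / 0.173522 ≈ 0.318.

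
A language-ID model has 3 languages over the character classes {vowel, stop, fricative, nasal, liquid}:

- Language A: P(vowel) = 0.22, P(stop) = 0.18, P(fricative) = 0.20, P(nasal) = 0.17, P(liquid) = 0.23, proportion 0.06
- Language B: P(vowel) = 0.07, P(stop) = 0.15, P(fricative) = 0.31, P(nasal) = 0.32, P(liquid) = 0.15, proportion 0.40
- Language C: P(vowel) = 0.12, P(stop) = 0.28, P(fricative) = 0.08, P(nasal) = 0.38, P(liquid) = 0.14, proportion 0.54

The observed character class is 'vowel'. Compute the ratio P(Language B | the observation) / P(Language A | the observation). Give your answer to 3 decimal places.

2.121

Only the two components matter; the odds are (π_i f_i(x)) / (π_j f_j(x)).
Evaluate each component's likelihood at the observed value:
  f_A = 0.22
  f_B = 0.07
  f_C = 0.12
Posterior odds = (π_B·f_B) / (π_A·f_A) = (0.40·0.07) / (0.06·0.22) = 0.028 / 0.0132 ≈ 2.121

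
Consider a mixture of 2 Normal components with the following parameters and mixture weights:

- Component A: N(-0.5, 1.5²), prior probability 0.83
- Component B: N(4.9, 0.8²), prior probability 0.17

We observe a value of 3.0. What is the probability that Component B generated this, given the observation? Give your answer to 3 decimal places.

The responsibility of component k is w_k f_k(x) divided by Σ_j w_j f_j(x).
Evaluate each component's likelihood at the observed value:
  L_A = (1/(1.5·√(2π)))·exp(−(3.0−-0.5)²/(2·1.5²)) = 0.265962·exp(-2.72222) = 0.0174813
  L_B = (1/(0.8·√(2π)))·exp(−(3.0−4.9)²/(2·0.8²)) = 0.498678·exp(-2.82031) = 0.0297149
Unnormalised posteriors:
  w_A·L_A = 0.83 × 0.0174813 = 0.0145094
  w_B·L_B = 0.17 × 0.0297149 = 0.00505153
Normaliser: 0.0145094 + 0.00505153 = 0.019561
Responsibility of Component B: 0.00505153 / 0.019561 ≈ 0.258

0.258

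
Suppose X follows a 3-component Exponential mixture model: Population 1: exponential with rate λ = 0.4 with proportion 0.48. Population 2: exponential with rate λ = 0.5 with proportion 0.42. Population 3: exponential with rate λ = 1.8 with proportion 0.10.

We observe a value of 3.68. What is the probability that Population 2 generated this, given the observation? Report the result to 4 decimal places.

By Bayes' theorem, P(k | x) = w_k f_k(x) / Σ_j w_j f_j(x).
Evaluate each component's likelihood at the observed value:
  f_1 = 0.4·e^(−0.4·3.68) = 0.4·e^(−1.4720) = 0.0917864
  f_2 = 0.5·e^(−0.5·3.68) = 0.5·e^(−1.8400) = 0.0794087
  f_3 = 1.8·e^(−1.8·3.68) = 1.8·e^(−6.6240) = 0.00239059
Unnormalised posteriors:
  w_1·f_1 = 0.48 × 0.0917864 = 0.0440575
  w_2·f_2 = 0.42 × 0.0794087 = 0.0333517
  w_3·f_3 = 0.10 × 0.00239059 = 0.000239059
Denominator: 0.0440575 + 0.0333517 + 0.000239059 = 0.0776482
P(Population 2 | 3.68) = 0.0333517 / 0.0776482 ≈ 0.4295

0.4295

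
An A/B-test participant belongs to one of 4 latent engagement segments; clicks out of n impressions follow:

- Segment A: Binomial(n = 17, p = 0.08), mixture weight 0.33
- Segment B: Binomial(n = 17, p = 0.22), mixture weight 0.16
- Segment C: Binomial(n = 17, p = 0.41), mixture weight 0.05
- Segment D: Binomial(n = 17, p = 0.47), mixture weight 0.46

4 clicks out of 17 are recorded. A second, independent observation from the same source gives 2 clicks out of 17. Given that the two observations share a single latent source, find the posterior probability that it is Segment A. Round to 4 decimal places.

0.3243

Posterior ∝ prior × likelihood, so P(k | x) ∝ π_k f_k(x); normalise over all components.
Since both observations come from the same component, the likelihood for component k is f_k(x₁)·f_k(x₂).
  p_A = [C(17,4)·0.08^4·0.92^13 = 2380·4.096e-05·0.338253 = 0.0329745] × [0.249193] = 0.00821703
  p_B = [C(17,4)·0.22^4·0.78^13 = 2380·0.00234256·0.0395576 = 0.220545] × [0.158418] = 0.0349382
  p_C = [C(17,4)·0.41^4·0.59^13 = 2380·0.0282576·0.00104973 = 0.0705974] × [0.00835385] = 0.00058976
  p_D = [C(17,4)·0.47^4·0.53^13 = 2380·0.0487968·0.000260367 = 0.0302381] × [0.00219722] = 6.64397e-05
Prior × likelihood for each component:
  π_A·p_A = 0.33 × 0.00821703 = 0.00271162
  π_B·p_B = 0.16 × 0.0349382 = 0.00559012
  π_C·p_C = 0.05 × 0.00058976 = 2.9488e-05
  π_D·p_D = 0.46 × 6.64397e-05 = 3.05622e-05
Evidence: 0.00271162 + 0.00559012 + 2.9488e-05 + 3.05622e-05 = 0.00836179
P(Segment A | x) = 0.00271162 / 0.00836179 ≈ 0.3243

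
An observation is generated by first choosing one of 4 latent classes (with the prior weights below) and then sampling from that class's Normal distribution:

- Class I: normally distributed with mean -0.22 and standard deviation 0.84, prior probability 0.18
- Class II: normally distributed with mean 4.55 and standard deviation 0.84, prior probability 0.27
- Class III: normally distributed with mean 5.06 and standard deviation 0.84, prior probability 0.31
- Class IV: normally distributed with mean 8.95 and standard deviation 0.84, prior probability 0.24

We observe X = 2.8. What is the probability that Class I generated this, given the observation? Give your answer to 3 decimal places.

P(component k | x) = π_k·f_k(x) / marginal(x), where marginal(x) = Σ_j π_j·f_j(x).
Component likelihoods at x = 2.8:
  L_I = 0.000741042
  L_II = 0.054219
  L_III = 0.0127284
  L_IV = 1.08848e-12
Weight by the priors:
  π_I·L_I = 0.18 × 0.000741042 = 0.000133388
  π_II·L_II = 0.27 × 0.054219 = 0.0146391
  π_III·L_III = 0.31 × 0.0127284 = 0.00394582
  π_IV·L_IV = 0.24 × 1.08848e-12 = 2.61234e-13
Sum: 0.000133388 + 0.0146391 + 0.00394582 + 2.61234e-13 = 0.0187183
Responsibility of Class I: 0.000133388 / 0.0187183 ≈ 0.007

0.007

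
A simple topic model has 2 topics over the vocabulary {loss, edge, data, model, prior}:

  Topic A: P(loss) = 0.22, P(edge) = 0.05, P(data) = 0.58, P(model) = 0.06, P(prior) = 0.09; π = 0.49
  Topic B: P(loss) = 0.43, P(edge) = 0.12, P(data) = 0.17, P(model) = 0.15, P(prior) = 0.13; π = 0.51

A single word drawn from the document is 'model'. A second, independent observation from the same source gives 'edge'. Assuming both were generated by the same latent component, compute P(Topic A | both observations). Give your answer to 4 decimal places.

Apply Bayes' rule: the posterior for each component is proportional to its prior times its likelihood at x.
Since both observations come from the same component, the likelihood for component k is f_k(x₁)·f_k(x₂).
  p_A = [0.06] × [0.05] = 0.003
  p_B = [0.15] × [0.12] = 0.018
Prior × likelihood for each component:
  w_A·p_A = 0.49 × 0.003 = 0.00147
  w_B·p_B = 0.51 × 0.018 = 0.00918
Marginal: 0.00147 + 0.00918 = 0.01065
Responsibility of Topic A: 0.00147 / 0.01065 ≈ 0.1380

0.1380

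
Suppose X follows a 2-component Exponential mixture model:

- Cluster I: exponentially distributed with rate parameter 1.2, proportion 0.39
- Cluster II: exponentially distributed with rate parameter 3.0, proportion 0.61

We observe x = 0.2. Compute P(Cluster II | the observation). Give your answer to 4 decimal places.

0.7318

Posterior ∝ prior × likelihood, so P(k | x) ∝ P(Z=k) f_k(x); normalise over all components.
Component likelihoods at x = 0.2:
  L_I = 1.2·e^(−1.2·0.2) = 1.2·e^(−0.2400) = 0.943953
  L_II = 3.0·e^(−3.0·0.2) = 3.0·e^(−0.6000) = 1.64643
Unnormalised posteriors:
  P(Z=I)·L_I = 0.39 × 0.943953 = 0.368142
  P(Z=II)·L_II = 0.61 × 1.64643 = 1.00433
Marginal: 0.368142 + 1.00433 = 1.37247
Responsibility of Cluster II: 1.00433 / 1.37247 ≈ 0.7318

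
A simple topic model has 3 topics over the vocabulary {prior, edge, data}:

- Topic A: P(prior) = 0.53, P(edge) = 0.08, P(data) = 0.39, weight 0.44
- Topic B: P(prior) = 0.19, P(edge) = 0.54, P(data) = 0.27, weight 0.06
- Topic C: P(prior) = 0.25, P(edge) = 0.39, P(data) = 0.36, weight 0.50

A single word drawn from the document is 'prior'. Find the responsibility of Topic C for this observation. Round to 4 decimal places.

By Bayes' theorem, P(k | x) = π_k f_k(x) / Σ_j π_j f_j(x).
Categorical probabilities:
  L_A = 0.53
  L_B = 0.19
  L_C = 0.25
Weight by the priors:
  π_A·L_A = 0.44 × 0.53 = 0.2332
  π_B·L_B = 0.06 × 0.19 = 0.0114
  π_C·L_C = 0.50 × 0.25 = 0.125
Marginal: 0.2332 + 0.0114 + 0.125 = 0.3696
So the posterior for Topic C is 0.125 / 0.3696 ≈ 0.3382.

0.3382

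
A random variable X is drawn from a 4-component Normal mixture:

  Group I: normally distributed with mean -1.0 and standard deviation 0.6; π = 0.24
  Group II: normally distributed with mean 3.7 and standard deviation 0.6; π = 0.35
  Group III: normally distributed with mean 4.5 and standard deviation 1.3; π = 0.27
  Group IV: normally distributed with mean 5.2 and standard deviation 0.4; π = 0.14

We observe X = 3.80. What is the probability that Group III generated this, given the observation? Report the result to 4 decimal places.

0.2377

The responsibility of component k is P(Z=k) f_k(x) divided by Σ_j P(Z=j) f_j(x).
Normal densities:
  p_I = (1/(0.6·√(2π)))·exp(−(3.80−-1.0)²/(2·0.6²)) = 0.664904·exp(-32.00000) = 8.42045e-15
  p_II = (1/(0.6·√(2π)))·exp(−(3.80−3.7)²/(2·0.6²)) = 0.664904·exp(-0.01389) = 0.655733
  p_III = (1/(1.3·√(2π)))·exp(−(3.80−4.5)²/(2·1.3²)) = 0.306879·exp(-0.14497) = 0.265465
  p_IV = (1/(0.4·√(2π)))·exp(−(3.80−5.2)²/(2·0.4²)) = 0.997356·exp(-6.12500) = 0.00218171
Weight by the priors:
  P(Z=I)·p_I = 0.24 × 8.42045e-15 = 2.02091e-15
  P(Z=II)·p_II = 0.35 × 0.655733 = 0.229507
  P(Z=III)·p_III = 0.27 × 0.265465 = 0.0716755
  P(Z=IV)·p_IV = 0.14 × 0.00218171 = 0.000305439
Normaliser: 2.02091e-15 + 0.229507 + 0.0716755 + 0.000305439 = 0.301487
P(Group III | the observation) = 0.0716755 / 0.301487 ≈ 0.2377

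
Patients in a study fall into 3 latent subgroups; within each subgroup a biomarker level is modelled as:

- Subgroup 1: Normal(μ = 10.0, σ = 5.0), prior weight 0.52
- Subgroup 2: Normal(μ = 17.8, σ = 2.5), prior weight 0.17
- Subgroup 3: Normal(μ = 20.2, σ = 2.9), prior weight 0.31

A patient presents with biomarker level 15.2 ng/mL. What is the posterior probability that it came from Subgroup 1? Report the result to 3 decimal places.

0.487

Posterior ∝ prior × likelihood, so P(k | x) ∝ π_k f_k(x); normalise over all components.
Component likelihoods at x = 15.2 ng/mL:
  p_1 = 0.0464594
  p_2 = 0.0929188
  p_3 = 0.0311178
Unnormalised posteriors:
  π_1·p_1 = 0.52 × 0.0464594 = 0.0241589
  π_2·p_2 = 0.17 × 0.0929188 = 0.0157962
  π_3·p_3 = 0.31 × 0.0311178 = 0.00964652
Evidence: 0.0241589 + 0.0157962 + 0.00964652 = 0.0496016
So the posterior for Subgroup 1 is 0.0241589 / 0.0496016 ≈ 0.487.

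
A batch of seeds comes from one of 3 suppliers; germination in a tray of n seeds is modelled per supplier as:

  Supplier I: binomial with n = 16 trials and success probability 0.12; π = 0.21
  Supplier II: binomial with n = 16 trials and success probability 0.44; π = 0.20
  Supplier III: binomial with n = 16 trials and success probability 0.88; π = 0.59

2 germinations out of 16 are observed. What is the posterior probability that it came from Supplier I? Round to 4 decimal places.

P(component k | x) = π_k·f_k(x) / marginal(x), where marginal(x) = Σ_j π_j·f_j(x).
Component likelihoods at x = 2 germinations out of 16:
  p_I = C(16,2)·0.12^2·0.88^14 = 120·0.0144·0.167016 = 0.288603
  p_II = C(16,2)·0.44^2·0.56^14 = 120·0.1936·0.000298286 = 0.00692977
  p_III = C(16,2)·0.88^2·0.12^14 = 120·0.7744·1.28392e-13 = 1.19312e-11
Weight by the priors:
  π_I·p_I = 0.21 × 0.288603 = 0.0606067
  π_II·p_II = 0.20 × 0.00692977 = 0.00138595
  π_III·p_III = 0.59 × 1.19312e-11 = 7.03941e-12
Evidence: 0.0606067 + 0.00138595 + 7.03941e-12 = 0.0619926
P(Supplier I | 2 germinations out of 16) = 0.0606067 / 0.0619926 ≈ 0.9776

0.9776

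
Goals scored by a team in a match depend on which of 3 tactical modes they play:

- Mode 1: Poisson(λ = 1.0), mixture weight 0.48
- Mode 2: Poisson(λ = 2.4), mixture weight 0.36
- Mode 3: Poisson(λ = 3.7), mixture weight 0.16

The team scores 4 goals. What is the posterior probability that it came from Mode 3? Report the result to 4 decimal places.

Apply Bayes' rule: the posterior for each component is proportional to its prior times its likelihood at x.
Component likelihoods at x = 4 goals:
  L_1 = e^(−1.0)·1.0^4/4! = 0.0153283
  L_2 = e^(−2.4)·2.4^4/4! = 0.125408
  L_3 = e^(−3.7)·3.7^4/4! = 0.193066
Prior × likelihood for each component:
  π_1·L_1 = 0.48 × 0.0153283 = 0.00735759
  π_2·L_2 = 0.36 × 0.125408 = 0.0451471
  π_3·L_3 = 0.16 × 0.193066 = 0.0308906
Sum: 0.00735759 + 0.0451471 + 0.0308906 = 0.0833952
P(Mode 3 | 4 goals) = 0.0308906 / 0.0833952 ≈ 0.3704

0.3704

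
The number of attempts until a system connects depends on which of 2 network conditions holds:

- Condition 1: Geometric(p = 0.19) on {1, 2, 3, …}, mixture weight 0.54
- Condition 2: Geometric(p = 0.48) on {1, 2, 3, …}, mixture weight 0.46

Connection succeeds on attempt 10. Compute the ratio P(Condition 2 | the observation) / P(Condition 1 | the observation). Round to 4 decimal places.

0.0399

Since P(k|x) ∝ π_k f_k(x), the posterior odds are π_i f_i(x) / (π_j f_j(x)).
Geometric probabilities:
  L_1 = 0.028518
  L_2 = 0.00133435
Posterior odds = (π_2·L_2) / (π_1·L_1) = (0.46·0.00133435) / (0.54·0.028518) = 0.000613803 / 0.0153997 ≈ 0.0399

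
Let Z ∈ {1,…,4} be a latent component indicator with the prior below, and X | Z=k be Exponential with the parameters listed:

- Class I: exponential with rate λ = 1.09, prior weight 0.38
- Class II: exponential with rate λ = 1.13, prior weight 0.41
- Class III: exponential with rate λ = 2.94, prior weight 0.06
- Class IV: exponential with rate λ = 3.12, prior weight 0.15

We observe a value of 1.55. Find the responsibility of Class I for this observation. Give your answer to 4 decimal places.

0.4708

Posterior ∝ prior × likelihood, so P(k | x) ∝ P(Z=k) f_k(x); normalise over all components.
Component likelihoods at x = 1.55:
  p_I = 0.201227
  p_II = 0.19607
  p_III = 0.0308509
  p_IV = 0.0247689
Weight by the priors:
  P(Z=I)·p_I = 0.38 × 0.201227 = 0.0764662
  P(Z=II)·p_II = 0.41 × 0.19607 = 0.0803888
  P(Z=III)·p_III = 0.06 × 0.0308509 = 0.00185105
  P(Z=IV)·p_IV = 0.15 × 0.0247689 = 0.00371533
Evidence: 0.0764662 + 0.0803888 + 0.00185105 + 0.00371533 = 0.162421
Responsibility of Class I: 0.0764662 / 0.162421 ≈ 0.4708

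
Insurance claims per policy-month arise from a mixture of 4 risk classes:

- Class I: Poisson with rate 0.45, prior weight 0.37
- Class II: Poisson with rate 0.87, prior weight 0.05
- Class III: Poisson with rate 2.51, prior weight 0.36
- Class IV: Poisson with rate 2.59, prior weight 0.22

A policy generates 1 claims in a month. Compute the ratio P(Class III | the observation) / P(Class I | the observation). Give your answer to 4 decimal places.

0.6917

The posterior odds equal the prior odds times the likelihood ratio: (w_i/w_j)·(f_i(x)/f_j(x)).
Evaluate each component's likelihood at the observed value:
  f_I = 0.286933
  f_II = 0.364488
  f_III = 0.203983
  f_IV = 0.194302
Odds = (0.36/0.37) × (0.203983/0.286933) = 0.972973 × 0.71091 ≈ 0.6917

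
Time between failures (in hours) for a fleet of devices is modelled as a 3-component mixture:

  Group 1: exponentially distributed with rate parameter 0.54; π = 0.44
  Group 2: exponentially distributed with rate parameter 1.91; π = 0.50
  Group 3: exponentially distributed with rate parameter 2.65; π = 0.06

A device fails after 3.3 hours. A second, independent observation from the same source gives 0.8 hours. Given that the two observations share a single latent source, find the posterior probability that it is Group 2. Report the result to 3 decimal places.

By Bayes' theorem, P(k | x) = π_k f_k(x) / Σ_j π_j f_j(x).
Since both observations come from the same component, the likelihood for component k is f_k(x₁)·f_k(x₂).
  L_1 = [0.54·e^(−0.54·3.3) = 0.54·e^(−1.7820) = 0.0908827] × [0.350573] = 0.031861
  L_2 = [1.91·e^(−1.91·3.3) = 1.91·e^(−6.3030) = 0.00349684] × [0.414411] = 0.00144913
  L_3 = [2.65·e^(−2.65·3.3) = 2.65·e^(−8.7450) = 0.000422027] × [0.318084] = 0.00013424
Multiply by the mixture weights:
  π_1·L_1 = 0.44 × 0.031861 = 0.0140188
  π_2·L_2 = 0.50 × 0.00144913 = 0.000724564
  π_3·L_3 = 0.06 × 0.00013424 = 8.0544e-06
Denominator: 0.0140188 + 0.000724564 + 8.0544e-06 = 0.0147515
Responsibility of Group 2: 0.000724564 / 0.0147515 ≈ 0.049

0.049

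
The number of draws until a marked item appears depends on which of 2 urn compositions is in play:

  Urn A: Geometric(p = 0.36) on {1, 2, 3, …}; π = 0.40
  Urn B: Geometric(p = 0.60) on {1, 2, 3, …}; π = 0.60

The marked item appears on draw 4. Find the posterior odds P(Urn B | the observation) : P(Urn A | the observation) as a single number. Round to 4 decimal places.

Only the two components matter; the odds are (π_i f_i(x)) / (π_j f_j(x)).
Component likelihoods at x = 4:
  L_A = 0.0943718
  L_B = 0.0384
Posterior odds = (π_B·L_B) / (π_A·L_A) = (0.60·0.0384) / (0.40·0.0943718) = 0.02304 / 0.0377487 ≈ 0.6104

0.6104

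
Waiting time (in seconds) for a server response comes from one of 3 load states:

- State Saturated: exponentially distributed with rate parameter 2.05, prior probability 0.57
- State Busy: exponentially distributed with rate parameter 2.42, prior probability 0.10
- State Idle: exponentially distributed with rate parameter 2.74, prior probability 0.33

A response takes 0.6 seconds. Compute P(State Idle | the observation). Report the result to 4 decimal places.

Apply Bayes' rule: the posterior for each component is proportional to its prior times its likelihood at x.
Evaluate each component's likelihood at the observed value:
  L_Saturated = 0.5992
  L_Busy = 0.566526
  L_Idle = 0.529384
Prior × likelihood for each component:
  w_Saturated·L_Saturated = 0.57 × 0.5992 = 0.341544
  w_Busy·L_Busy = 0.10 × 0.566526 = 0.0566526
  w_Idle·L_Idle = 0.33 × 0.529384 = 0.174697
Marginal: 0.341544 + 0.0566526 + 0.174697 = 0.572893
P(State Idle | 0.6 seconds) ≈ 0.3049

0.3049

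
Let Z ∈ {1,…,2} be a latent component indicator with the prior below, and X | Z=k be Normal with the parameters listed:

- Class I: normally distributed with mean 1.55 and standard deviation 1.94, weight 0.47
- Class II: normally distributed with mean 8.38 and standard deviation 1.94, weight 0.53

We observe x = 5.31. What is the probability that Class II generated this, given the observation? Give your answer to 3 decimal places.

0.678

By Bayes' theorem, P(k | x) = π_k f_k(x) / Σ_j π_j f_j(x).
Evaluate each component's likelihood at the observed value:
  L_I = (1/(1.94·√(2π)))·exp(−(5.31−1.55)²/(2·1.94²)) = 0.205640·exp(-1.87820) = 0.0314352
  L_II = (1/(1.94·√(2π)))·exp(−(5.31−8.38)²/(2·1.94²)) = 0.205640·exp(-1.25211) = 0.0587926
Multiply by the mixture weights:
  π_I·L_I = 0.47 × 0.0314352 = 0.0147745
  π_II·L_II = 0.53 × 0.0587926 = 0.0311601
Sum: 0.0147745 + 0.0311601 = 0.0459346
P(Class II | 5.31) = 0.0311601 / 0.0459346 ≈ 0.678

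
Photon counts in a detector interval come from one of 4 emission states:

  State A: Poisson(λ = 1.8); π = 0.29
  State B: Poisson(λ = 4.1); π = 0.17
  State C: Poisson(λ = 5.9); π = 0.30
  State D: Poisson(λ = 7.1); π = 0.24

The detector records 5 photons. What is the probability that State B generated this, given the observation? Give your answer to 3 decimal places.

The responsibility of component k is w_k f_k(x) divided by Σ_j w_j f_j(x).
Component likelihoods at x = 5 photons:
  f_A = 0.0260286
  f_B = 0.160004
  f_C = 0.163208
  f_D = 0.124057
Weight by the priors:
  w_A·f_A = 0.29 × 0.0260286 = 0.0075483
  w_B·f_B = 0.17 × 0.160004 = 0.0272007
  w_C·f_C = 0.30 × 0.163208 = 0.0489624
  w_D·f_D = 0.24 × 0.124057 = 0.0297736
Normaliser: 0.0075483 + 0.0272007 + 0.0489624 + 0.0297736 = 0.113485
P(State B | 5 photons) = 0.0272007 / 0.113485 ≈ 0.240

0.240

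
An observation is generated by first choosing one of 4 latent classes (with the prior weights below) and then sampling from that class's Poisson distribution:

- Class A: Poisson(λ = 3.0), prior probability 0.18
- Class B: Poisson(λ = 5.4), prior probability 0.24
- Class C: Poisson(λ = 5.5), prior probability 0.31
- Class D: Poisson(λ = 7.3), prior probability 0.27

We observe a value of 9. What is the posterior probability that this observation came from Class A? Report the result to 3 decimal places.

By Bayes' theorem, P(k | x) = w_k f_k(x) / Σ_j w_j f_j(x).
Poisson probabilities:
  p_A = e^(−3.0)·3.0^9/9! = 0.0027005
  p_B = e^(−5.4)·5.4^9/9! = 0.0485949
  p_C = e^(−5.5)·5.5^9/9! = 0.0518659
  p_D = e^(−7.3)·7.3^9/9! = 0.109596
Multiply by the mixture weights:
  w_A·p_A = 0.18 × 0.0027005 = 0.000486091
  w_B·p_B = 0.24 × 0.0485949 = 0.0116628
  w_C·p_C = 0.31 × 0.0518659 = 0.0160784
  w_D·p_D = 0.27 × 0.109596 = 0.0295908
Evidence: 0.000486091 + 0.0116628 + 0.0160784 + 0.0295908 = 0.0578181
So the posterior for Class A is 0.000486091 / 0.0578181 ≈ 0.008.

0.008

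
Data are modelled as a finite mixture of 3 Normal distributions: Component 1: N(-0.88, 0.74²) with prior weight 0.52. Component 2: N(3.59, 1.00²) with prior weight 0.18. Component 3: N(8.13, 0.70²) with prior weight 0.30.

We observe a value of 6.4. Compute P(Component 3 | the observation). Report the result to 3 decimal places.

0.853

Apply Bayes' rule: the posterior for each component is proportional to its prior times its likelihood at x.
Normal densities:
  p_1 = (1/(0.74·√(2π)))·exp(−(6.4−-0.88)²/(2·0.74²)) = 0.539111·exp(-48.39153) = 5.19404e-22
  p_2 = (1/(1.00·√(2π)))·exp(−(6.4−3.59)²/(2·1.00²)) = 0.398942·exp(-3.94805) = 0.00769651
  p_3 = (1/(0.70·√(2π)))·exp(−(6.4−8.13)²/(2·0.70²)) = 0.569918·exp(-3.05398) = 0.0268835
Multiply by the mixture weights:
  P(Z=1)·p_1 = 0.52 × 5.19404e-22 = 2.7009e-22
  P(Z=2)·p_2 = 0.18 × 0.00769651 = 0.00138537
  P(Z=3)·p_3 = 0.30 × 0.0268835 = 0.00806505
Evidence: 2.7009e-22 + 0.00138537 + 0.00806505 = 0.00945042
So the posterior for Component 3 is 0.00806505 / 0.00945042 ≈ 0.853.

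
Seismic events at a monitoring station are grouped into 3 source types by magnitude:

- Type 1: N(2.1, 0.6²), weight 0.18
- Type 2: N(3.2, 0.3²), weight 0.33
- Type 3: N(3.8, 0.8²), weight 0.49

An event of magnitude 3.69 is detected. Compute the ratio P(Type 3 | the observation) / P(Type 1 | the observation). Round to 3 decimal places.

The posterior odds equal the prior odds times the likelihood ratio: (w_i/w_j)·(f_i(x)/f_j(x)).
Component likelihoods at x = 3.69:
  p_1 = (1/(0.6·√(2π)))·exp(−(3.69−2.1)²/(2·0.6²)) = 0.664904·exp(-3.51125) = 0.0198537
  p_2 = (1/(0.3·√(2π)))·exp(−(3.69−3.2)²/(2·0.3²)) = 1.329808·exp(-1.33389) = 0.350339
  p_3 = (1/(0.8·√(2π)))·exp(−(3.69−3.8)²/(2·0.8²)) = 0.498678·exp(-0.00945) = 0.493986
Posterior odds = (w_3·p_3) / (w_1·p_1) = (0.49·0.493986) / (0.18·0.0198537) = 0.242053 / 0.00357367 ≈ 67.732

67.732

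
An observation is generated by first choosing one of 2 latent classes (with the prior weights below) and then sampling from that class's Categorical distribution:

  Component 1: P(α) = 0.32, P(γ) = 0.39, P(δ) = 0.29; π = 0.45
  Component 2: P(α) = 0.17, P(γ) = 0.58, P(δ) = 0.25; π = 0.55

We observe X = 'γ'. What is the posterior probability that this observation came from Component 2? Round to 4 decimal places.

0.6451

The responsibility of component k is w_k f_k(x) divided by Σ_j w_j f_j(x).
Evaluate each component's likelihood at the observed value:
  f_1 = 0.39
  f_2 = 0.58
Weight by the priors:
  w_1·f_1 = 0.45 × 0.39 = 0.1755
  w_2·f_2 = 0.55 × 0.58 = 0.319
Sum: 0.1755 + 0.319 = 0.4945
P(Component 2 | x) = 0.319 / 0.4945 ≈ 0.6451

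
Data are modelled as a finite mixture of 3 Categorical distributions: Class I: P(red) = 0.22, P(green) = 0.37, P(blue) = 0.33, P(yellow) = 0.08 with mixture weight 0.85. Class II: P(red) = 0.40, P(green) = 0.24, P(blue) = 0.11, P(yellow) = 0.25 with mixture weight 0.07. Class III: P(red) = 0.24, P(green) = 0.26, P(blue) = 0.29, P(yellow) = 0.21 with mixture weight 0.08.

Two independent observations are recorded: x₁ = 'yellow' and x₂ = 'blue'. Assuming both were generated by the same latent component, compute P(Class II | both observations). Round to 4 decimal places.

0.0658

Posterior ∝ prior × likelihood, so P(k | x) ∝ π_k f_k(x); normalise over all components.
Since both observations come from the same component, the likelihood for component k is f_k(x₁)·f_k(x₂).
  L_I = [P(yellow | comp) = 0.08] × [0.33] = 0.0264
  L_II = [P(yellow | comp) = 0.25] × [0.11] = 0.0275
  L_III = [P(yellow | comp) = 0.21] × [0.29] = 0.0609
Unnormalised posteriors:
  π_I·L_I = 0.85 × 0.0264 = 0.02244
  π_II·L_II = 0.07 × 0.0275 = 0.001925
  π_III·L_III = 0.08 × 0.0609 = 0.004872
Denominator: 0.02244 + 0.001925 + 0.004872 = 0.029237
So the posterior for Class II is 0.001925 / 0.029237 ≈ 0.0658.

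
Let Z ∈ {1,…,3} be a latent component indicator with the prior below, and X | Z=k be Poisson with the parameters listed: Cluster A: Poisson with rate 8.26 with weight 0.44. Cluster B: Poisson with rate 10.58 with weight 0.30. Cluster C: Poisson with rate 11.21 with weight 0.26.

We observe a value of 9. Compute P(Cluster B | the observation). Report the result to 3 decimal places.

0.295

The responsibility of component k is π_k f_k(x) divided by Σ_j π_j f_j(x).
Component likelihoods at x = 9:
  f_A = e^(−8.26)·8.26^9/9! = 0.127581
  f_B = e^(−10.58)·10.58^9/9! = 0.116352
  f_C = e^(−11.21)·11.21^9/9! = 0.104291
Multiply by the mixture weights:
  π_A·f_A = 0.44 × 0.127581 = 0.0561355
  π_B·f_B = 0.30 × 0.116352 = 0.0349055
  π_C·f_C = 0.26 × 0.104291 = 0.0271156
Marginal: 0.0561355 + 0.0349055 + 0.0271156 = 0.118157
Responsibility of Cluster B: 0.0349055 / 0.118157 ≈ 0.295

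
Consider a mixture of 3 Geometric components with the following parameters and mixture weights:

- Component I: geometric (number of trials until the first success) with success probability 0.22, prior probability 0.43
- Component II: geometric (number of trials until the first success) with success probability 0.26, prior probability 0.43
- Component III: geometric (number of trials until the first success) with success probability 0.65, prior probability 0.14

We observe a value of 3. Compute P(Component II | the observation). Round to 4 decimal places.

Posterior ∝ prior × likelihood, so P(k | x) ∝ P(Z=k) f_k(x); normalise over all components.
Evaluate each component's likelihood at the observed value:
  f_I = 0.22·(1−0.22)^2 = 0.22·0.6084 = 0.133848
  f_II = 0.26·(1−0.26)^2 = 0.26·0.5476 = 0.142376
  f_III = 0.65·(1−0.65)^2 = 0.65·0.1225 = 0.079625
Multiply by the mixture weights:
  P(Z=I)·f_I = 0.43 × 0.133848 = 0.0575546
  P(Z=II)·f_II = 0.43 × 0.142376 = 0.0612217
  P(Z=III)·f_III = 0.14 × 0.079625 = 0.0111475
Normaliser: 0.0575546 + 0.0612217 + 0.0111475 = 0.129924
P(Component II | data) = 0.0612217 / 0.129924 ≈ 0.4712

0.4712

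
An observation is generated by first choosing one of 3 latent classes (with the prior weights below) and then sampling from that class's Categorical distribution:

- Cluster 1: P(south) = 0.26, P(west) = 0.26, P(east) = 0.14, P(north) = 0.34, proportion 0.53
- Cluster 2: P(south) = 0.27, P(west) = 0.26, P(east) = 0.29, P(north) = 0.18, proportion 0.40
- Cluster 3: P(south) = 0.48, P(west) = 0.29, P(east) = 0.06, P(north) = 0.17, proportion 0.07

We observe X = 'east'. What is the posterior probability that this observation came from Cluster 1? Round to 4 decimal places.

0.3817

The responsibility of component k is w_k f_k(x) divided by Σ_j w_j f_j(x).
Component likelihoods at x = 'east':
  L_1 = 0.14
  L_2 = 0.29
  L_3 = 0.06
Prior × likelihood for each component:
  w_1·L_1 = 0.53 × 0.14 = 0.0742
  w_2·L_2 = 0.40 × 0.29 = 0.116
  w_3·L_3 = 0.07 × 0.06 = 0.0042
Sum: 0.0742 + 0.116 + 0.0042 = 0.1944
P(Cluster 1 | x) = 0.0742 / 0.1944 ≈ 0.3817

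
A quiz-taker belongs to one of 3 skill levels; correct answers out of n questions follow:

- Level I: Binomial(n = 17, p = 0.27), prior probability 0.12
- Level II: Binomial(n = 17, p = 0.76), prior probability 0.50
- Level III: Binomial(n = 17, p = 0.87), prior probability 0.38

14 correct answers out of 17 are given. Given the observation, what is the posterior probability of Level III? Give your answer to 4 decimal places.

By Bayes' theorem, P(k | x) = w_k f_k(x) / Σ_j w_j f_j(x).
Binomial probabilities:
  L_I = 2.89448e-06
  L_II = 0.20162
  L_III = 0.212622
Multiply by the mixture weights:
  w_I·L_I = 0.12 × 2.89448e-06 = 3.47337e-07
  w_II·L_II = 0.50 × 0.20162 = 0.10081
  w_III·L_III = 0.38 × 0.212622 = 0.0807964
Denominator: 3.47337e-07 + 0.10081 + 0.0807964 = 0.181607
P(Level III | data) = 0.0807964 / 0.181607 ≈ 0.4449

0.4449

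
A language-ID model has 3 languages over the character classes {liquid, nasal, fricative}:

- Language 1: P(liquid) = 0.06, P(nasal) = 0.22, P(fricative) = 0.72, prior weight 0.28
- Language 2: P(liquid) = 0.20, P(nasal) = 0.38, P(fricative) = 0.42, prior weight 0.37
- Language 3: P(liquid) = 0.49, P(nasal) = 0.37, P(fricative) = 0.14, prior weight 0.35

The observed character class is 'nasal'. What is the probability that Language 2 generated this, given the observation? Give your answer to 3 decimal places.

By Bayes' theorem, P(k | x) = w_k f_k(x) / Σ_j w_j f_j(x).
Categorical probabilities:
  p_1 = P(nasal | comp) = 0.22
  p_2 = P(nasal | comp) = 0.38
  p_3 = P(nasal | comp) = 0.37
Multiply by the mixture weights:
  w_1·p_1 = 0.28 × 0.22 = 0.0616
  w_2·p_2 = 0.37 × 0.38 = 0.1406
  w_3·p_3 = 0.35 × 0.37 = 0.1295
Sum: 0.0616 + 0.1406 + 0.1295 = 0.3317
Responsibility of Language 2: 0.1406 / 0.3317 ≈ 0.424

0.424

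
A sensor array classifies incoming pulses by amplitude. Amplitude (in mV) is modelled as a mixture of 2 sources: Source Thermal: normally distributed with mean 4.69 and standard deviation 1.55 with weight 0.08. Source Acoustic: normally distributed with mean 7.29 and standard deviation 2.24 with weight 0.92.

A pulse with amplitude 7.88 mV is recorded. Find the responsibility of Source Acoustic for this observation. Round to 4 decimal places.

P(component k | x) = π_k·f_k(x) / marginal(x), where marginal(x) = Σ_j π_j·f_j(x).
Component likelihoods at x = 7.88 mV:
  f_Thermal = 0.0309616
  f_Acoustic = 0.172027
Unnormalised posteriors:
  π_Thermal·f_Thermal = 0.08 × 0.0309616 = 0.00247693
  π_Acoustic·f_Acoustic = 0.92 × 0.172027 = 0.158265
Sum: 0.00247693 + 0.158265 = 0.160742
P(Source Acoustic | the observation) ≈ 0.9846

0.9846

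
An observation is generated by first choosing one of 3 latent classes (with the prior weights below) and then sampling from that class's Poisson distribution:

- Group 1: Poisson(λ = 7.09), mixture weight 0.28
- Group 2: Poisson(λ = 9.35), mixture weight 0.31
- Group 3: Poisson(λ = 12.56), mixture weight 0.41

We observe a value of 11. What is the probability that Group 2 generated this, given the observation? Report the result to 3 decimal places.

0.359

By Bayes' theorem, P(k | x) = P(Z=k) f_k(x) / Σ_j P(Z=j) f_j(x).
Component likelihoods at x = 11:
  p_1 = e^(−7.09)·7.09^11/11! = 0.0475122
  p_2 = e^(−9.35)·9.35^11/11! = 0.10402
  p_3 = e^(−12.56)·12.56^11/11! = 0.107893
Prior × likelihood for each component:
  P(Z=1)·p_1 = 0.28 × 0.0475122 = 0.0133034
  P(Z=2)·p_2 = 0.31 × 0.10402 = 0.0322463
  P(Z=3)·p_3 = 0.41 × 0.107893 = 0.044236
Evidence: 0.0133034 + 0.0322463 + 0.044236 = 0.0897857
P(Group 2 | 11) = 0.0322463 / 0.0897857 ≈ 0.359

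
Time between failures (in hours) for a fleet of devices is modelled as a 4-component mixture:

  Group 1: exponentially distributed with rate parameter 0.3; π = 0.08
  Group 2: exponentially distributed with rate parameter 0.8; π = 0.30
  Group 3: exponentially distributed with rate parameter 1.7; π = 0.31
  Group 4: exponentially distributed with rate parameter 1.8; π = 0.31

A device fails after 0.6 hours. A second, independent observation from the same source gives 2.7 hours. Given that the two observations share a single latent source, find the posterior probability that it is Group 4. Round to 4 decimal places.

0.1185

The responsibility of component k is π_k f_k(x) divided by Σ_j π_j f_j(x).
Since both observations come from the same component, the likelihood for component k is f_k(x₁)·f_k(x₂).
  p_1 = [0.3·e^(−0.3·0.6) = 0.3·e^(−0.1800) = 0.250581] × [0.133457] = 0.0334419
  p_2 = [0.8·e^(−0.8·0.6) = 0.8·e^(−0.4800) = 0.495027] × [0.0922601] = 0.0456712
  p_3 = [1.7·e^(−1.7·0.6) = 1.7·e^(−1.0200) = 0.613011] × [0.0172599] = 0.0105805
  p_4 = [1.8·e^(−1.8·0.6) = 1.8·e^(−1.0800) = 0.611272] × [0.0139509] = 0.00852778
Unnormalised posteriors:
  π_1·p_1 = 0.08 × 0.0334419 = 0.00267535
  π_2·p_2 = 0.30 × 0.0456712 = 0.0137014
  π_3·p_3 = 0.31 × 0.0105805 = 0.00327995
  π_4·p_4 = 0.31 × 0.00852778 = 0.00264361
Denominator: 0.00267535 + 0.0137014 + 0.00327995 + 0.00264361 = 0.0223003
P(Group 4 | data) = 0.00264361 / 0.0223003 ≈ 0.1185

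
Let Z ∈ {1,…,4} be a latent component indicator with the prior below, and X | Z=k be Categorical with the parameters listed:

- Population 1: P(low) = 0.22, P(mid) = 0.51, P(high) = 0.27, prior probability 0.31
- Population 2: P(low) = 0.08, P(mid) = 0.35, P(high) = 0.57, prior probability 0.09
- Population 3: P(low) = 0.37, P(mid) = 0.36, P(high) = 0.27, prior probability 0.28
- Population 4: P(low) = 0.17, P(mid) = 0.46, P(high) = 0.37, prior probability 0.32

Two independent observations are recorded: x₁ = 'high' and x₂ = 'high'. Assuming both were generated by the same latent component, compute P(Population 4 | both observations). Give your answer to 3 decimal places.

0.377

By Bayes' theorem, P(k | x) = π_k f_k(x) / Σ_j π_j f_j(x).
Since both observations come from the same component, the likelihood for component k is f_k(x₁)·f_k(x₂).
  L_1 = [0.27] × [0.27] = 0.0729
  L_2 = [0.57] × [0.57] = 0.3249
  L_3 = [0.27] × [0.27] = 0.0729
  L_4 = [0.37] × [0.37] = 0.1369
Weight by the priors:
  π_1·L_1 = 0.31 × 0.0729 = 0.022599
  π_2·L_2 = 0.09 × 0.3249 = 0.029241
  π_3·L_3 = 0.28 × 0.0729 = 0.020412
  π_4·L_4 = 0.32 × 0.1369 = 0.043808
Denominator: 0.022599 + 0.029241 + 0.020412 + 0.043808 = 0.11606
P(Population 4 | x₁,x₂) = 0.043808 / 0.11606 ≈ 0.377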